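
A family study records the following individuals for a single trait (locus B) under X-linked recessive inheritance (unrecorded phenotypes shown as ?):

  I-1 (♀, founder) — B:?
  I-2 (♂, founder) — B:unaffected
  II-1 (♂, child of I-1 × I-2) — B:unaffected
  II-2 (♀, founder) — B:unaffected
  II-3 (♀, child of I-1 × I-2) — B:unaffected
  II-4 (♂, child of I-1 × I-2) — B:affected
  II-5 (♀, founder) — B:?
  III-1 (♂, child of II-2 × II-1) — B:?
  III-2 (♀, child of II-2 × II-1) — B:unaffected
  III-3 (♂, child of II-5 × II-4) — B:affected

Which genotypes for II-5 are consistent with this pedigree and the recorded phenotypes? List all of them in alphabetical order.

II-5 ∈ {X^BX^b, X^bX^b}

B/I-1 ? ·: X^BX^b
B/I-2 un ·: X^BY
B/II-1 un I-1×I-2: X^BY
B/II-2 un ·: X^BX^B|X^BX^b
B/II-3 un I-1×I-2: X^BX^B|X^BX^b
B/II-4 aff I-1×I-2: X^bY
B/II-5 ? ·: X^BX^b|X^bX^b
B/III-1 ? II-2×II-1: X^BY|X^bY
B/III-2 un II-2×II-1: X^BX^B|X^BX^b
B/III-3 aff II-5×II-4: X^bY
⇒ B over [I-1,I-2,II-1,II-2,II-3,II-4,II-5,III-1,III-2,III-3]: 20 consistent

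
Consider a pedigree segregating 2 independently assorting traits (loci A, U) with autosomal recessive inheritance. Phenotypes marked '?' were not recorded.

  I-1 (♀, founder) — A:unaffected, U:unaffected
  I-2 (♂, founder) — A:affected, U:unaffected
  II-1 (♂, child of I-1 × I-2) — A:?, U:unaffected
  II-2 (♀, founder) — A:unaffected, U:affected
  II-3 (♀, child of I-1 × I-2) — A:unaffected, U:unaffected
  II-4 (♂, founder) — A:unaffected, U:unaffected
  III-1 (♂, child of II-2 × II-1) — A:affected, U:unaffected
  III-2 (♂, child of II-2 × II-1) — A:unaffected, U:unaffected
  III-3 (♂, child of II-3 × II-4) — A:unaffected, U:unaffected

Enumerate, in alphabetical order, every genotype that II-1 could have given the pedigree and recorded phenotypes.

A/I-1 un ·: AA|Aa
A/I-2 aff ·: aa
A/II-1 ? I-1×I-2: Aa|aa
A/II-2 un ·: Aa
A/II-3 un I-1×I-2: Aa
A/II-4 un ·: AA|Aa
A/III-1 aff II-2×II-1: aa
A/III-2 un II-2×II-1: AA|Aa
A/III-3 un II-3×II-4: AA|Aa
⇒ A over [I-1,I-2,II-1,II-2,II-3,II-4,III-1,III-2,III-3]: 20 consistent
U/I-1 un ·: UU|Uu
U/I-2 un ·: UU|Uu
U/II-1 un I-1×I-2: UU|Uu
U/II-2 aff ·: uu
U/II-3 un I-1×I-2: UU|Uu
U/II-4 un ·: UU|Uu
U/III-1 un II-2×II-1: Uu
U/III-2 un II-2×II-1: Uu
U/III-3 un II-3×II-4: UU|Uu
⇒ U over [I-1,I-2,II-1,II-2,II-3,II-4,III-1,III-2,III-3]: 45 consistent

II-1 ∈ {Aa UU, Aa Uu, aa UU, aa Uu}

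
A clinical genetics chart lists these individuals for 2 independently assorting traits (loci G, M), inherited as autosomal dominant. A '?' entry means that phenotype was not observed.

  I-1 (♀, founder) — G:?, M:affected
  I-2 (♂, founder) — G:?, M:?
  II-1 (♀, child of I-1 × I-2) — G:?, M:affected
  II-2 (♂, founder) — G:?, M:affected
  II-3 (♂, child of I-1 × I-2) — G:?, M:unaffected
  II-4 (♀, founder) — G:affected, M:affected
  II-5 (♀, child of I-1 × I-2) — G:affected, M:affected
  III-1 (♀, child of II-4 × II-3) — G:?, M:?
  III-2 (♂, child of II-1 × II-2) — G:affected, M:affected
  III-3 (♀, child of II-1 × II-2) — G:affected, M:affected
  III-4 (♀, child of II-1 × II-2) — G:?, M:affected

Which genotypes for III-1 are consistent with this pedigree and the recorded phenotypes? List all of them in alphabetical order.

G/I-1 ? ·: gg|Gg|GG
G/I-2 ? ·: gg|Gg|GG
G/II-1 ? I-1×I-2: gg|Gg|GG
G/II-2 ? ·: gg|Gg|GG
G/II-3 ? I-1×I-2: gg|Gg|GG
G/II-4 aff ·: Gg|GG
G/II-5 aff I-1×I-2: Gg|GG
G/III-1 ? II-4×II-3: gg|Gg|GG
G/III-2 aff II-1×II-2: Gg|GG
G/III-3 aff II-1×II-2: Gg|GG
G/III-4 ? II-1×II-2: gg|Gg|GG
⇒ G over [I-1,I-2,II-1,II-2,II-3,II-4,II-5,III-1,III-2,III-3,III-4]: 2444 consistent
M/I-1 aff ·: Mm
M/I-2 ? ·: mm|Mm
M/II-1 aff I-1×I-2: Mm|MM
M/II-2 aff ·: Mm|MM
M/II-3 un I-1×I-2: mm
M/II-4 aff ·: Mm|MM
M/II-5 aff I-1×I-2: Mm|MM
M/III-1 ? II-4×II-3: mm|Mm
M/III-2 aff II-1×II-2: Mm|MM
M/III-3 aff II-1×II-2: Mm|MM
M/III-4 aff II-1×II-2: Mm|MM
⇒ M over [I-1,I-2,II-1,II-2,II-3,II-4,II-5,III-1,III-2,III-3,III-4]: 198 consistent

III-1 ∈ {GG Mm, GG mm, Gg Mm, Gg mm, gg Mm, gg mm}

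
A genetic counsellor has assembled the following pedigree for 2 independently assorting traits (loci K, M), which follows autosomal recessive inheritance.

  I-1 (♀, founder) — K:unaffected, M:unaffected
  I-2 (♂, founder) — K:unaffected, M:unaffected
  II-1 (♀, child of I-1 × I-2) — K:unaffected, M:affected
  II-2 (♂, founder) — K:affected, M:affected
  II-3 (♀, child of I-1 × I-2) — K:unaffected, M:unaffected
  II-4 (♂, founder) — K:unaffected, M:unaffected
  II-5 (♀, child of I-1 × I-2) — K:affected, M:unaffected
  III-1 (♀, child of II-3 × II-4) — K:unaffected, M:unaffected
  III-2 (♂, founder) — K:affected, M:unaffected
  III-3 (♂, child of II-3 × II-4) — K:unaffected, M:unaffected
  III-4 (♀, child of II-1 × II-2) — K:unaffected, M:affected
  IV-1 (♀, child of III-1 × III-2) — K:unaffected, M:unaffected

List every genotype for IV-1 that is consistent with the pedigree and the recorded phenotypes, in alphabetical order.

K/I-1 un ·: Kk
K/I-2 un ·: Kk
K/II-1 un I-1×I-2: KK|Kk
K/II-2 aff ·: kk
K/II-3 un I-1×I-2: KK|Kk
K/II-4 un ·: KK|Kk
K/II-5 aff I-1×I-2: kk
K/III-1 un II-3×II-4: KK|Kk
K/III-2 aff ·: kk
K/III-3 un II-3×II-4: KK|Kk
K/III-4 un II-1×II-2: Kk
K/IV-1 un III-1×III-2: Kk
⇒ K over [I-1,I-2,II-1,II-2,II-3,II-4,II-5,III-1,III-2,III-3,III-4,IV-1]: 26 consistent
M/I-1 un ·: Mm
M/I-2 un ·: Mm
M/II-1 aff I-1×I-2: mm
M/II-2 aff ·: mm
M/II-3 un I-1×I-2: MM|Mm
M/II-4 un ·: MM|Mm
M/II-5 un I-1×I-2: MM|Mm
M/III-1 un II-3×II-4: MM|Mm
M/III-2 un ·: MM|Mm
M/III-3 un II-3×II-4: MM|Mm
M/III-4 aff II-1×II-2: mm
M/IV-1 un III-1×III-2: MM|Mm
⇒ M over [I-1,I-2,II-1,II-2,II-3,II-4,II-5,III-1,III-2,III-3,III-4,IV-1]: 90 consistent

IV-1 ∈ {Kk MM, Kk Mm}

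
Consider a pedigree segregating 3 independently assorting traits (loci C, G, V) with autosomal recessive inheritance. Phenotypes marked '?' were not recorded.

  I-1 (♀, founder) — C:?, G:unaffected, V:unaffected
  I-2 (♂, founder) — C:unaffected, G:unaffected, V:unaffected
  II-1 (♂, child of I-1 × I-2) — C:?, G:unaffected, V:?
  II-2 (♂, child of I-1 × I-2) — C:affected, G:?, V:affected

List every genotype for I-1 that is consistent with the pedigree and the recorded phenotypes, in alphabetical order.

I-1 ∈ {Cc GG Vv, Cc Gg Vv, cc GG Vv, cc Gg Vv}

C/I-1 ? ·: Cc|cc
C/I-2 un ·: Cc
C/II-1 ? I-1×I-2: CC|Cc|cc
C/II-2 aff I-1×I-2: cc
⇒ C over [I-1,I-2,II-1,II-2]: 5 consistent
G/I-1 un ·: GG|Gg
G/I-2 un ·: GG|Gg
G/II-1 un I-1×I-2: GG|Gg
G/II-2 ? I-1×I-2: GG|Gg|gg
⇒ G over [I-1,I-2,II-1,II-2]: 15 consistent
V/I-1 un ·: Vv
V/I-2 un ·: Vv
V/II-1 ? I-1×I-2: VV|Vv|vv
V/II-2 aff I-1×I-2: vv
⇒ V over [I-1,I-2,II-1,II-2]: 3 consistent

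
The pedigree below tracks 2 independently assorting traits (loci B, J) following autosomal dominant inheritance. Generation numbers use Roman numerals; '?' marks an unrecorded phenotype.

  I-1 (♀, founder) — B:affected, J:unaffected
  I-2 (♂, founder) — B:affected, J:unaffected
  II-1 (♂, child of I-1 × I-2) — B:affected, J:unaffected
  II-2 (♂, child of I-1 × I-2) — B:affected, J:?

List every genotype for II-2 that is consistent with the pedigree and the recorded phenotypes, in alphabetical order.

II-2 ∈ {BB jj, Bb jj}

B/I-1 aff ·: Bb|BB
B/I-2 aff ·: Bb|BB
B/II-1 aff I-1×I-2: Bb|BB
B/II-2 aff I-1×I-2: Bb|BB
⇒ B over [I-1,I-2,II-1,II-2]: 13 consistent
J/I-1 un ·: jj
J/I-2 un ·: jj
J/II-1 un I-1×I-2: jj
J/II-2 ? I-1×I-2: jj
⇒ J over [I-1,I-2,II-1,II-2]: 1 consistent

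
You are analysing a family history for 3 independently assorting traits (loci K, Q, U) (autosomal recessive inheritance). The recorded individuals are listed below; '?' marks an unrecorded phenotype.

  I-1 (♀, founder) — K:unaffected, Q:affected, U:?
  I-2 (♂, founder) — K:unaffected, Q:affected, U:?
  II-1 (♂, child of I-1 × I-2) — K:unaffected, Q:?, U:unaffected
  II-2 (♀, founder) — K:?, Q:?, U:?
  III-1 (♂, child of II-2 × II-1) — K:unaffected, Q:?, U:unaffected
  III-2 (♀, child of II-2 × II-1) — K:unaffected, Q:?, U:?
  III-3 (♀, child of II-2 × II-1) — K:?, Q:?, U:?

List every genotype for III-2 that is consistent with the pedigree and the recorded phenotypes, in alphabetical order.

K/I-1 un ·: KK|Kk
K/I-2 un ·: KK|Kk
K/II-1 un I-1×I-2: KK|Kk
K/II-2 ? ·: KK|Kk|kk
K/III-1 un II-2×II-1: KK|Kk
K/III-2 un II-2×II-1: KK|Kk
K/III-3 ? II-2×II-1: KK|Kk|kk
⇒ K over [I-1,I-2,II-1,II-2,III-1,III-2,III-3]: 106 consistent
Q/I-1 aff ·: qq
Q/I-2 aff ·: qq
Q/II-1 ? I-1×I-2: qq
Q/II-2 ? ·: QQ|Qq|qq
Q/III-1 ? II-2×II-1: Qq|qq
Q/III-2 ? II-2×II-1: Qq|qq
Q/III-3 ? II-2×II-1: Qq|qq
⇒ Q over [I-1,I-2,II-1,II-2,III-1,III-2,III-3]: 10 consistent
U/I-1 ? ·: UU|Uu|uu
U/I-2 ? ·: UU|Uu|uu
U/II-1 un I-1×I-2: UU|Uu
U/II-2 ? ·: UU|Uu|uu
U/III-1 un II-2×II-1: UU|Uu
U/III-2 ? II-2×II-1: UU|Uu|uu
U/III-3 ? II-2×II-1: UU|Uu|uu
⇒ U over [I-1,I-2,II-1,II-2,III-1,III-2,III-3]: 250 consistent

III-2 ∈ {KK Qq UU, KK Qq Uu, KK Qq uu, KK qq UU, KK qq Uu, KK qq uu, Kk Qq UU, Kk Qq Uu, Kk Qq uu, Kk qq UU, Kk qq Uu, Kk qq uu}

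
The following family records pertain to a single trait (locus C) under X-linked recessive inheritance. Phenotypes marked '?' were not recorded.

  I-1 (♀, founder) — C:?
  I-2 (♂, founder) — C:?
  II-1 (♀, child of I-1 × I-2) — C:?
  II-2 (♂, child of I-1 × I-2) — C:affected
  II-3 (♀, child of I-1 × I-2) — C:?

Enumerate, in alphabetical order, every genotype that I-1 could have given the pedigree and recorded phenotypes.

I-1 ∈ {X^CX^c, X^cX^c}

C/I-1 ? ·: X^CX^c|X^cX^c
C/I-2 ? ·: X^CY|X^cY
C/II-1 ? I-1×I-2: X^CX^C|X^CX^c|X^cX^c
C/II-2 aff I-1×I-2: X^cY
C/II-3 ? I-1×I-2: X^CX^C|X^CX^c|X^cX^c
⇒ C over [I-1,I-2,II-1,II-2,II-3]: 10 consistent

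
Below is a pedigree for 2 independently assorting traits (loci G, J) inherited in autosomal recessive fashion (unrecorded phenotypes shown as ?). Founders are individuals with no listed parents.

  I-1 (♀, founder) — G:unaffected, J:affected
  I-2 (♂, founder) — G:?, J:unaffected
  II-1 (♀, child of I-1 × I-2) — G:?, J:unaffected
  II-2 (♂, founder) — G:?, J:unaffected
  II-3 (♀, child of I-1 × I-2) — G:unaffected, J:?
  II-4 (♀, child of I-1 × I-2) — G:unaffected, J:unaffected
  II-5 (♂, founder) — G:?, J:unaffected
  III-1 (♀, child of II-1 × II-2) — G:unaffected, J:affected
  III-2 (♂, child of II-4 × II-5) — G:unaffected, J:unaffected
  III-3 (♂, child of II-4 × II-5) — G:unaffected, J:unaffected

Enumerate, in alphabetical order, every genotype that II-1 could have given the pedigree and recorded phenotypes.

II-1 ∈ {GG Jj, Gg Jj, gg Jj}

G/I-1 un ·: GG|Gg
G/I-2 ? ·: GG|Gg|gg
G/II-1 ? I-1×I-2: GG|Gg|gg
G/II-2 ? ·: GG|Gg|gg
G/II-3 un I-1×I-2: GG|Gg
G/II-4 un I-1×I-2: GG|Gg
G/II-5 ? ·: GG|Gg|gg
G/III-1 un II-1×II-2: GG|Gg
G/III-2 un II-4×II-5: GG|Gg
G/III-3 un II-4×II-5: GG|Gg
⇒ G over [I-1,I-2,II-1,II-2,II-3,II-4,II-5,III-1,III-2,III-3]: 1002 consistent
J/I-1 aff ·: jj
J/I-2 un ·: JJ|Jj
J/II-1 un I-1×I-2: Jj
J/II-2 un ·: Jj
J/II-3 ? I-1×I-2: Jj|jj
J/II-4 un I-1×I-2: Jj
J/II-5 un ·: JJ|Jj
J/III-1 aff II-1×II-2: jj
J/III-2 un II-4×II-5: JJ|Jj
J/III-3 un II-4×II-5: JJ|Jj
⇒ J over [I-1,I-2,II-1,II-2,II-3,II-4,II-5,III-1,III-2,III-3]: 24 consistent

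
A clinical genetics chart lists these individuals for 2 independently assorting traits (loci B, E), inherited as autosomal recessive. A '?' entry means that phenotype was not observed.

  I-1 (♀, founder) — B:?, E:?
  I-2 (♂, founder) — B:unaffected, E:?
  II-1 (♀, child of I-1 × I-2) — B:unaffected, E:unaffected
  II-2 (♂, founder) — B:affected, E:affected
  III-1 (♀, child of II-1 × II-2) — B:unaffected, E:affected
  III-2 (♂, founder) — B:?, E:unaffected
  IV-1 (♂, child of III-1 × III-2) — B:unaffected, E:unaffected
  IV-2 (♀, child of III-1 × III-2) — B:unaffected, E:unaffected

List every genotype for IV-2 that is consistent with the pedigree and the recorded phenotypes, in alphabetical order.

B/I-1 ? ·: BB|Bb|bb
B/I-2 un ·: BB|Bb
B/II-1 un I-1×I-2: BB|Bb
B/II-2 aff ·: bb
B/III-1 un II-1×II-2: Bb
B/III-2 ? ·: BB|Bb|bb
B/IV-1 un III-1×III-2: BB|Bb
B/IV-2 un III-1×III-2: BB|Bb
⇒ B over [I-1,I-2,II-1,II-2,III-1,III-2,IV-1,IV-2]: 81 consistent
E/I-1 ? ·: EE|Ee|ee
E/I-2 ? ·: EE|Ee|ee
E/II-1 un I-1×I-2: Ee
E/II-2 aff ·: ee
E/III-1 aff II-1×II-2: ee
E/III-2 un ·: EE|Ee
E/IV-1 un III-1×III-2: Ee
E/IV-2 un III-1×III-2: Ee
⇒ E over [I-1,I-2,II-1,II-2,III-1,III-2,IV-1,IV-2]: 14 consistent

IV-2 ∈ {BB Ee, Bb Ee}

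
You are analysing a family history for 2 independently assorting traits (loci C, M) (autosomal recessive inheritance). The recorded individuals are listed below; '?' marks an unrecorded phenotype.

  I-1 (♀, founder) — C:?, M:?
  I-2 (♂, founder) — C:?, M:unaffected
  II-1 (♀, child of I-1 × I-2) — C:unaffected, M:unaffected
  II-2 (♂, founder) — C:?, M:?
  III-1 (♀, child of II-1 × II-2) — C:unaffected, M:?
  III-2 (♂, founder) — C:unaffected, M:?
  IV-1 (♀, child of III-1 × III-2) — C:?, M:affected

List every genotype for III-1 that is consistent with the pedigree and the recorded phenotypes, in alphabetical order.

III-1 ∈ {CC Mm, CC mm, Cc Mm, Cc mm}

C/I-1 ? ·: CC|Cc|cc
C/I-2 ? ·: CC|Cc|cc
C/II-1 un I-1×I-2: CC|Cc
C/II-2 ? ·: CC|Cc|cc
C/III-1 un II-1×II-2: CC|Cc
C/III-2 un ·: CC|Cc
C/IV-1 ? III-1×III-2: CC|Cc|cc
⇒ C over [I-1,I-2,II-1,II-2,III-1,III-2,IV-1]: 211 consistent
M/I-1 ? ·: MM|Mm|mm
M/I-2 un ·: MM|Mm
M/II-1 un I-1×I-2: MM|Mm
M/II-2 ? ·: MM|Mm|mm
M/III-1 ? II-1×II-2: Mm|mm
M/III-2 ? ·: Mm|mm
M/IV-1 aff III-1×III-2: mm
⇒ M over [I-1,I-2,II-1,II-2,III-1,III-2,IV-1]: 66 consistent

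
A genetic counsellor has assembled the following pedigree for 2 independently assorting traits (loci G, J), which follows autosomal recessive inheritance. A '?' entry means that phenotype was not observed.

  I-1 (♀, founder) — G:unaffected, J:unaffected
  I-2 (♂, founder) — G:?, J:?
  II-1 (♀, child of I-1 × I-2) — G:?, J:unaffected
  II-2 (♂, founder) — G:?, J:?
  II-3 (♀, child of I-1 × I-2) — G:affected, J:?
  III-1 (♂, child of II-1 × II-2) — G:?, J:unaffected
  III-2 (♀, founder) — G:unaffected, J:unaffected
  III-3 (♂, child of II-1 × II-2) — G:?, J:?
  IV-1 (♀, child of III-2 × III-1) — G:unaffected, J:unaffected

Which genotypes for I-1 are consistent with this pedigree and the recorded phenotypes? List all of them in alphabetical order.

I-1 ∈ {Gg JJ, Gg Jj}

G/I-1 un ·: Gg
G/I-2 ? ·: Gg|gg
G/II-1 ? I-1×I-2: GG|Gg|gg
G/II-2 ? ·: GG|Gg|gg
G/II-3 aff I-1×I-2: gg
G/III-1 ? II-1×II-2: GG|Gg|gg
G/III-2 un ·: GG|Gg
G/III-3 ? II-1×II-2: GG|Gg|gg
G/IV-1 un III-2×III-1: GG|Gg
⇒ G over [I-1,I-2,II-1,II-2,II-3,III-1,III-2,III-3,IV-1]: 163 consistent
J/I-1 un ·: JJ|Jj
J/I-2 ? ·: JJ|Jj|jj
J/II-1 un I-1×I-2: JJ|Jj
J/II-2 ? ·: JJ|Jj|jj
J/II-3 ? I-1×I-2: JJ|Jj|jj
J/III-1 un II-1×II-2: JJ|Jj
J/III-2 un ·: JJ|Jj
J/III-3 ? II-1×II-2: JJ|Jj|jj
J/IV-1 un III-2×III-1: JJ|Jj
⇒ J over [I-1,I-2,II-1,II-2,II-3,III-1,III-2,III-3,IV-1]: 598 consistent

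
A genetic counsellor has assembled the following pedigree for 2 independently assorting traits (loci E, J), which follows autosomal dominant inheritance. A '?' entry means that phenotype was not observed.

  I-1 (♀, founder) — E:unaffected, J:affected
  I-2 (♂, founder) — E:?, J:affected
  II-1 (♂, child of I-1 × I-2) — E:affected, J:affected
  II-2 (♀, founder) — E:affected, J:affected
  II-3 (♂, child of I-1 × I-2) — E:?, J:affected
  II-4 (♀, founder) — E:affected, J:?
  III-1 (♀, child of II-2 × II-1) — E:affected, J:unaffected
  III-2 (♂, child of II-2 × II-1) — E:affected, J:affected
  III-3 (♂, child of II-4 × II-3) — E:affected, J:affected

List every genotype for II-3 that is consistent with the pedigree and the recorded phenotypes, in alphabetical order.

II-3 ∈ {Ee JJ, Ee Jj, ee JJ, ee Jj}

E/I-1 un ·: ee
E/I-2 ? ·: Ee|EE
E/II-1 aff I-1×I-2: Ee
E/II-2 aff ·: Ee|EE
E/II-3 ? I-1×I-2: ee|Ee
E/II-4 aff ·: Ee|EE
E/III-1 aff II-2×II-1: Ee|EE
E/III-2 aff II-2×II-1: Ee|EE
E/III-3 aff II-4×II-3: Ee|EE
⇒ E over [I-1,I-2,II-1,II-2,II-3,II-4,III-1,III-2,III-3]: 80 consistent
J/I-1 aff ·: Jj|JJ
J/I-2 aff ·: Jj|JJ
J/II-1 aff I-1×I-2: Jj
J/II-2 aff ·: Jj
J/II-3 aff I-1×I-2: Jj|JJ
J/II-4 ? ·: jj|Jj|JJ
J/III-1 un II-2×II-1: jj
J/III-2 aff II-2×II-1: Jj|JJ
J/III-3 aff II-4×II-3: Jj|JJ
⇒ J over [I-1,I-2,II-1,II-2,II-3,II-4,III-1,III-2,III-3]: 54 consistent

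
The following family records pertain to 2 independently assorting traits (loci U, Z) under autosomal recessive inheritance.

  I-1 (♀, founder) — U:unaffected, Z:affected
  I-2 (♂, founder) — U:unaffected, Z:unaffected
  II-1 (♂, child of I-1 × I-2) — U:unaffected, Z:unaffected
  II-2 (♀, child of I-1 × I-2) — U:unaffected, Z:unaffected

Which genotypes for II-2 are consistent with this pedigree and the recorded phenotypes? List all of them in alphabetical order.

II-2 ∈ {UU Zz, Uu Zz}

U/I-1 un ·: UU|Uu
U/I-2 un ·: UU|Uu
U/II-1 un I-1×I-2: UU|Uu
U/II-2 un I-1×I-2: UU|Uu
⇒ U over [I-1,I-2,II-1,II-2]: 13 consistent
Z/I-1 aff ·: zz
Z/I-2 un ·: ZZ|Zz
Z/II-1 un I-1×I-2: Zz
Z/II-2 un I-1×I-2: Zz
⇒ Z over [I-1,I-2,II-1,II-2]: 2 consistent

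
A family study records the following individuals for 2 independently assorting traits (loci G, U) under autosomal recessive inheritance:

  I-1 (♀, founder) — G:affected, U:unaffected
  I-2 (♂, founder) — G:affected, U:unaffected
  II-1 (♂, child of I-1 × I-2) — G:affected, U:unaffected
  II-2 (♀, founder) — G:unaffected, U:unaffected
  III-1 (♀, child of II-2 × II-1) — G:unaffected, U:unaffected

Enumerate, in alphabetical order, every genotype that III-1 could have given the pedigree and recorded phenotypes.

G/I-1 aff ·: gg
G/I-2 aff ·: gg
G/II-1 aff I-1×I-2: gg
G/II-2 un ·: GG|Gg
G/III-1 un II-2×II-1: Gg
⇒ G over [I-1,I-2,II-1,II-2,III-1]: 2 consistent
U/I-1 un ·: UU|Uu
U/I-2 un ·: UU|Uu
U/II-1 un I-1×I-2: UU|Uu
U/II-2 un ·: UU|Uu
U/III-1 un II-2×II-1: UU|Uu
⇒ U over [I-1,I-2,II-1,II-2,III-1]: 24 consistent

III-1 ∈ {Gg UU, Gg Uu}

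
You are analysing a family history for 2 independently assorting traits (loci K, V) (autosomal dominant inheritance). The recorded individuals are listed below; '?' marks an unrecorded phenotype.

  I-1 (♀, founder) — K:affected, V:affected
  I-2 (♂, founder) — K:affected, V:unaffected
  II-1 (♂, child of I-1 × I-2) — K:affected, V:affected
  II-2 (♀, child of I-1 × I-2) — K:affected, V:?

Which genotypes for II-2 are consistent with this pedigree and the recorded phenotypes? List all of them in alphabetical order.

K/I-1 aff ·: Kk|KK
K/I-2 aff ·: Kk|KK
K/II-1 aff I-1×I-2: Kk|KK
K/II-2 aff I-1×I-2: Kk|KK
⇒ K over [I-1,I-2,II-1,II-2]: 13 consistent
V/I-1 aff ·: Vv|VV
V/I-2 un ·: vv
V/II-1 aff I-1×I-2: Vv
V/II-2 ? I-1×I-2: vv|Vv
⇒ V over [I-1,I-2,II-1,II-2]: 3 consistent

II-2 ∈ {KK Vv, KK vv, Kk Vv, Kk vv}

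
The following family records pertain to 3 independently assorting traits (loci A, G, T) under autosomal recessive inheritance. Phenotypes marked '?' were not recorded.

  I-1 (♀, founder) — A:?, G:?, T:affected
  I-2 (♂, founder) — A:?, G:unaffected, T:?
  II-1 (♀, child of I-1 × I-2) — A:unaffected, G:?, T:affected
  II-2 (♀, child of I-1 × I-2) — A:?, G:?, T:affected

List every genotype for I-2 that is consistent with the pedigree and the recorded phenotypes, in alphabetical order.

A/I-1 ? ·: AA|Aa|aa
A/I-2 ? ·: AA|Aa|aa
A/II-1 un I-1×I-2: AA|Aa
A/II-2 ? I-1×I-2: AA|Aa|aa
⇒ A over [I-1,I-2,II-1,II-2]: 21 consistent
G/I-1 ? ·: GG|Gg|gg
G/I-2 un ·: GG|Gg
G/II-1 ? I-1×I-2: GG|Gg|gg
G/II-2 ? I-1×I-2: GG|Gg|gg
⇒ G over [I-1,I-2,II-1,II-2]: 23 consistent
T/I-1 aff ·: tt
T/I-2 ? ·: Tt|tt
T/II-1 aff I-1×I-2: tt
T/II-2 aff I-1×I-2: tt
⇒ T over [I-1,I-2,II-1,II-2]: 2 consistent

I-2 ∈ {AA GG Tt, AA GG tt, AA Gg Tt, AA Gg tt, Aa GG Tt, Aa GG tt, Aa Gg Tt, Aa Gg tt, aa GG Tt, aa GG tt, aa Gg Tt, aa Gg tt}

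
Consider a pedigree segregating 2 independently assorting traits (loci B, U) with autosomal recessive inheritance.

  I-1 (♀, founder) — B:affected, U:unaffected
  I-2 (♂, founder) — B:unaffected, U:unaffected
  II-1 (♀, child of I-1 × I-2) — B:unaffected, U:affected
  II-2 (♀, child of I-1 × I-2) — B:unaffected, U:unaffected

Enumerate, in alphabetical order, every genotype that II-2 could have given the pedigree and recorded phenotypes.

B/I-1 aff ·: bb
B/I-2 un ·: BB|Bb
B/II-1 un I-1×I-2: Bb
B/II-2 un I-1×I-2: Bb
⇒ B over [I-1,I-2,II-1,II-2]: 2 consistent
U/I-1 un ·: Uu
U/I-2 un ·: Uu
U/II-1 aff I-1×I-2: uu
U/II-2 un I-1×I-2: UU|Uu
⇒ U over [I-1,I-2,II-1,II-2]: 2 consistent

II-2 ∈ {Bb UU, Bb Uu}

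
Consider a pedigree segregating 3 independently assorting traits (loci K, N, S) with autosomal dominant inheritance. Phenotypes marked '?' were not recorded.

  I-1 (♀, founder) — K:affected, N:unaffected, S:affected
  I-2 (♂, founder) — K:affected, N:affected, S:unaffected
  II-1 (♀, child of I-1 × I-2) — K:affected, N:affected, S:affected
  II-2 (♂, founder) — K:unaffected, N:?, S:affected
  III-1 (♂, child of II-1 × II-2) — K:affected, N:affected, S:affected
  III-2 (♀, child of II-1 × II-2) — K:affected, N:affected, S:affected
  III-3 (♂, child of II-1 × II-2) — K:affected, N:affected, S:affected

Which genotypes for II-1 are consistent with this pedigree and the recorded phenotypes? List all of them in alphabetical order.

K/I-1 aff ·: Kk|KK
K/I-2 aff ·: Kk|KK
K/II-1 aff I-1×I-2: Kk|KK
K/II-2 un ·: kk
K/III-1 aff II-1×II-2: Kk
K/III-2 aff II-1×II-2: Kk
K/III-3 aff II-1×II-2: Kk
⇒ K over [I-1,I-2,II-1,II-2,III-1,III-2,III-3]: 7 consistent
N/I-1 un ·: nn
N/I-2 aff ·: Nn|NN
N/II-1 aff I-1×I-2: Nn
N/II-2 ? ·: nn|Nn|NN
N/III-1 aff II-1×II-2: Nn|NN
N/III-2 aff II-1×II-2: Nn|NN
N/III-3 aff II-1×II-2: Nn|NN
⇒ N over [I-1,I-2,II-1,II-2,III-1,III-2,III-3]: 34 consistent
S/I-1 aff ·: Ss|SS
S/I-2 un ·: ss
S/II-1 aff I-1×I-2: Ss
S/II-2 aff ·: Ss|SS
S/III-1 aff II-1×II-2: Ss|SS
S/III-2 aff II-1×II-2: Ss|SS
S/III-3 aff II-1×II-2: Ss|SS
⇒ S over [I-1,I-2,II-1,II-2,III-1,III-2,III-3]: 32 consistent

II-1 ∈ {KK Nn Ss, Kk Nn Ss}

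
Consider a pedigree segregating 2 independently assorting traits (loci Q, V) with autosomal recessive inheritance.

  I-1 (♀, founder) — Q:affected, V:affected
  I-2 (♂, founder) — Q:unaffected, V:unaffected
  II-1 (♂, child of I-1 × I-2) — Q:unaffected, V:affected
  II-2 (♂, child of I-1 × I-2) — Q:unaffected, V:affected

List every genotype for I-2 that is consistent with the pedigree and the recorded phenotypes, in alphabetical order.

I-2 ∈ {QQ Vv, Qq Vv}

Q/I-1 aff ·: qq
Q/I-2 un ·: QQ|Qq
Q/II-1 un I-1×I-2: Qq
Q/II-2 un I-1×I-2: Qq
⇒ Q over [I-1,I-2,II-1,II-2]: 2 consistent
V/I-1 aff ·: vv
V/I-2 un ·: Vv
V/II-1 aff I-1×I-2: vv
V/II-2 aff I-1×I-2: vv
⇒ V over [I-1,I-2,II-1,II-2]: 1 consistent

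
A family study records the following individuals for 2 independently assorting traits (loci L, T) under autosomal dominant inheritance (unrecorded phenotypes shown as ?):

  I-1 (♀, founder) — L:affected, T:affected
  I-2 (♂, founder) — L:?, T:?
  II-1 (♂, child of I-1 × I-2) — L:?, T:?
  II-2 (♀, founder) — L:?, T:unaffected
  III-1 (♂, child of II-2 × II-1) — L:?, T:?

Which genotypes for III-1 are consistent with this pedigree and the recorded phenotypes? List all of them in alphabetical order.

III-1 ∈ {LL Tt, LL tt, Ll Tt, Ll tt, ll Tt, ll tt}

L/I-1 aff ·: Ll|LL
L/I-2 ? ·: ll|Ll|LL
L/II-1 ? I-1×I-2: ll|Ll|LL
L/II-2 ? ·: ll|Ll|LL
L/III-1 ? II-2×II-1: ll|Ll|LL
⇒ L over [I-1,I-2,II-1,II-2,III-1]: 59 consistent
T/I-1 aff ·: Tt|TT
T/I-2 ? ·: tt|Tt|TT
T/II-1 ? I-1×I-2: tt|Tt|TT
T/II-2 un ·: tt
T/III-1 ? II-2×II-1: tt|Tt
⇒ T over [I-1,I-2,II-1,II-2,III-1]: 16 consistent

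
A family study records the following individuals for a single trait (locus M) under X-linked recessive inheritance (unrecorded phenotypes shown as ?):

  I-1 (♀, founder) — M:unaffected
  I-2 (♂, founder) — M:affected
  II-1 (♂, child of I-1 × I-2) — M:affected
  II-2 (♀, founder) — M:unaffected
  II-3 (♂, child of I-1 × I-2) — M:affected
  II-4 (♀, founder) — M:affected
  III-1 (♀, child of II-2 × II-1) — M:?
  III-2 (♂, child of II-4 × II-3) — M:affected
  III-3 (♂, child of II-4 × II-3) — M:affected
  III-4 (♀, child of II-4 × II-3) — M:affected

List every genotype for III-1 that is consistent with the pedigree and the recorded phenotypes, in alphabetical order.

M/I-1 un ·: X^MX^m
M/I-2 aff ·: X^mY
M/II-1 aff I-1×I-2: X^mY
M/II-2 un ·: X^MX^M|X^MX^m
M/II-3 aff I-1×I-2: X^mY
M/II-4 aff ·: X^mX^m
M/III-1 ? II-2×II-1: X^MX^m|X^mX^m
M/III-2 aff II-4×II-3: X^mY
M/III-3 aff II-4×II-3: X^mY
M/III-4 aff II-4×II-3: X^mX^m
⇒ M over [I-1,I-2,II-1,II-2,II-3,II-4,III-1,III-2,III-3,III-4]: 3 consistent

III-1 ∈ {X^MX^m, X^mX^m}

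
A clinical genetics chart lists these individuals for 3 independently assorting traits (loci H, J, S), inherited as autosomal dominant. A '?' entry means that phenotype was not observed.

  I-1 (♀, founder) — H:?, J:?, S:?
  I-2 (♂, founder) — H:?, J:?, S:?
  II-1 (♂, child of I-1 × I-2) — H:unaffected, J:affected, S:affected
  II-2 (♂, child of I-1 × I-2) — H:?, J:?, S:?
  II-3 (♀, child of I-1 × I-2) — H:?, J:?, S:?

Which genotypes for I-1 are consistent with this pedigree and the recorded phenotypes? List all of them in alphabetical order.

H/I-1 ? ·: hh|Hh
H/I-2 ? ·: hh|Hh
H/II-1 un I-1×I-2: hh
H/II-2 ? I-1×I-2: hh|Hh|HH
H/II-3 ? I-1×I-2: hh|Hh|HH
⇒ H over [I-1,I-2,II-1,II-2,II-3]: 18 consistent
J/I-1 ? ·: jj|Jj|JJ
J/I-2 ? ·: jj|Jj|JJ
J/II-1 aff I-1×I-2: Jj|JJ
J/II-2 ? I-1×I-2: jj|Jj|JJ
J/II-3 ? I-1×I-2: jj|Jj|JJ
⇒ J over [I-1,I-2,II-1,II-2,II-3]: 45 consistent
S/I-1 ? ·: ss|Ss|SS
S/I-2 ? ·: ss|Ss|SS
S/II-1 aff I-1×I-2: Ss|SS
S/II-2 ? I-1×I-2: ss|Ss|SS
S/II-3 ? I-1×I-2: ss|Ss|SS
⇒ S over [I-1,I-2,II-1,II-2,II-3]: 45 consistent

I-1 ∈ {Hh JJ SS, Hh JJ Ss, Hh JJ ss, Hh Jj SS, Hh Jj Ss, Hh Jj ss, Hh jj SS, Hh jj Ss, Hh jj ss, hh JJ SS, hh JJ Ss, hh JJ ss, hh Jj SS, hh Jj Ss, hh Jj ss, hh jj SS, hh jj Ss, hh jj ss}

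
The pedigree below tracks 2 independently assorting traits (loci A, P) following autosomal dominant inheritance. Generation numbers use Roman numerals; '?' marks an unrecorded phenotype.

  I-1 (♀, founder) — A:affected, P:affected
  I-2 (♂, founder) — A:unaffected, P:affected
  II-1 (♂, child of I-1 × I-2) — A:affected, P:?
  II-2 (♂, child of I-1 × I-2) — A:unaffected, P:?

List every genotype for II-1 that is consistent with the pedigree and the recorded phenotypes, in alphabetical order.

II-1 ∈ {Aa PP, Aa Pp, Aa pp}

A/I-1 aff ·: Aa
A/I-2 un ·: aa
A/II-1 aff I-1×I-2: Aa
A/II-2 un I-1×I-2: aa
⇒ A over [I-1,I-2,II-1,II-2]: 1 consistent
P/I-1 aff ·: Pp|PP
P/I-2 aff ·: Pp|PP
P/II-1 ? I-1×I-2: pp|Pp|PP
P/II-2 ? I-1×I-2: pp|Pp|PP
⇒ P over [I-1,I-2,II-1,II-2]: 18 consistent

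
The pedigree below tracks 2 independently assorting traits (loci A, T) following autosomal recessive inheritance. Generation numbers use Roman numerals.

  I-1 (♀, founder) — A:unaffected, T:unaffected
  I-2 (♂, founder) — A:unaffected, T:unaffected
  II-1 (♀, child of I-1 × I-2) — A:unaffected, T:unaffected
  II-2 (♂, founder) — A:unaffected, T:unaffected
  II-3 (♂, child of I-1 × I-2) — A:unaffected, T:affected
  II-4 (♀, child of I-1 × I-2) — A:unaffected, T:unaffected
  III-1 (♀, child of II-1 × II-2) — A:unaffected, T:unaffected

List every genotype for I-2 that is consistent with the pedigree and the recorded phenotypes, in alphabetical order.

A/I-1 un ·: AA|Aa
A/I-2 un ·: AA|Aa
A/II-1 un I-1×I-2: AA|Aa
A/II-2 un ·: AA|Aa
A/II-3 un I-1×I-2: AA|Aa
A/II-4 un I-1×I-2: AA|Aa
A/III-1 un II-1×II-2: AA|Aa
⇒ A over [I-1,I-2,II-1,II-2,II-3,II-4,III-1]: 87 consistent
T/I-1 un ·: Tt
T/I-2 un ·: Tt
T/II-1 un I-1×I-2: TT|Tt
T/II-2 un ·: TT|Tt
T/II-3 aff I-1×I-2: tt
T/II-4 un I-1×I-2: TT|Tt
T/III-1 un II-1×II-2: TT|Tt
⇒ T over [I-1,I-2,II-1,II-2,II-3,II-4,III-1]: 14 consistent

I-2 ∈ {AA Tt, Aa Tt}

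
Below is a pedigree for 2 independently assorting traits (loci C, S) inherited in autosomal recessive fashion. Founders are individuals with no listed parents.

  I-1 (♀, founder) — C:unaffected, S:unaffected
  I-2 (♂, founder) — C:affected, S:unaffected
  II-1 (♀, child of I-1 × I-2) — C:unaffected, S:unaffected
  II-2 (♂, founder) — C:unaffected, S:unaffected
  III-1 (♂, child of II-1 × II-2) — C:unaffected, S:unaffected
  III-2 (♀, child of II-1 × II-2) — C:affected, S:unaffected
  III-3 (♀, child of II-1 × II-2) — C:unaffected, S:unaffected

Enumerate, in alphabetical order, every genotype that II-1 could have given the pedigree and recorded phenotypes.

C/I-1 un ·: CC|Cc
C/I-2 aff ·: cc
C/II-1 un I-1×I-2: Cc
C/II-2 un ·: Cc
C/III-1 un II-1×II-2: CC|Cc
C/III-2 aff II-1×II-2: cc
C/III-3 un II-1×II-2: CC|Cc
⇒ C over [I-1,I-2,II-1,II-2,III-1,III-2,III-3]: 8 consistent
S/I-1 un ·: SS|Ss
S/I-2 un ·: SS|Ss
S/II-1 un I-1×I-2: SS|Ss
S/II-2 un ·: SS|Ss
S/III-1 un II-1×II-2: SS|Ss
S/III-2 un II-1×II-2: SS|Ss
S/III-3 un II-1×II-2: SS|Ss
⇒ S over [I-1,I-2,II-1,II-2,III-1,III-2,III-3]: 84 consistent

II-1 ∈ {Cc SS, Cc Ss}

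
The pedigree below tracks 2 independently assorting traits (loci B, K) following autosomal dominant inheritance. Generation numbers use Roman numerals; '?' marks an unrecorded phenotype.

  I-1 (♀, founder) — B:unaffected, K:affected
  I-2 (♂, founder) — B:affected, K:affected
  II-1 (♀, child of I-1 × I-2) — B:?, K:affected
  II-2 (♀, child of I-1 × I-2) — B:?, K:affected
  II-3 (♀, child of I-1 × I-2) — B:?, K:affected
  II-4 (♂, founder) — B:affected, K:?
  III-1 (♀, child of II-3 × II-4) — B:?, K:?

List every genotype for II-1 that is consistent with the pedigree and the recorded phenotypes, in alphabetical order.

II-1 ∈ {Bb KK, Bb Kk, bb KK, bb Kk}

B/I-1 un ·: bb
B/I-2 aff ·: Bb|BB
B/II-1 ? I-1×I-2: bb|Bb
B/II-2 ? I-1×I-2: bb|Bb
B/II-3 ? I-1×I-2: bb|Bb
B/II-4 aff ·: Bb|BB
B/III-1 ? II-3×II-4: bb|Bb|BB
⇒ B over [I-1,I-2,II-1,II-2,II-3,II-4,III-1]: 37 consistent
K/I-1 aff ·: Kk|KK
K/I-2 aff ·: Kk|KK
K/II-1 aff I-1×I-2: Kk|KK
K/II-2 aff I-1×I-2: Kk|KK
K/II-3 aff I-1×I-2: Kk|KK
K/II-4 ? ·: kk|Kk|KK
K/III-1 ? II-3×II-4: kk|Kk|KK
⇒ K over [I-1,I-2,II-1,II-2,II-3,II-4,III-1]: 136 consistent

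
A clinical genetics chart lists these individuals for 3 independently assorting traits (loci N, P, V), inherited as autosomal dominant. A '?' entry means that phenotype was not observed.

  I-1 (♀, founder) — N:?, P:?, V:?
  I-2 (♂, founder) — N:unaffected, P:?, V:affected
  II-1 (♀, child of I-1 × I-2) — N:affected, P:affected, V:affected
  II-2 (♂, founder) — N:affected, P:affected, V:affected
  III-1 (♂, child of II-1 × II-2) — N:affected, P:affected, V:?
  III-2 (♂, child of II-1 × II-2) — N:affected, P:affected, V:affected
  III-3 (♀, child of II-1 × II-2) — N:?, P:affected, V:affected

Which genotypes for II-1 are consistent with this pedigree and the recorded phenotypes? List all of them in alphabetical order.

N/I-1 ? ·: Nn|NN
N/I-2 un ·: nn
N/II-1 aff I-1×I-2: Nn
N/II-2 aff ·: Nn|NN
N/III-1 aff II-1×II-2: Nn|NN
N/III-2 aff II-1×II-2: Nn|NN
N/III-3 ? II-1×II-2: nn|Nn|NN
⇒ N over [I-1,I-2,II-1,II-2,III-1,III-2,III-3]: 40 consistent
P/I-1 ? ·: pp|Pp|PP
P/I-2 ? ·: pp|Pp|PP
P/II-1 aff I-1×I-2: Pp|PP
P/II-2 aff ·: Pp|PP
P/III-1 aff II-1×II-2: Pp|PP
P/III-2 aff II-1×II-2: Pp|PP
P/III-3 aff II-1×II-2: Pp|PP
⇒ P over [I-1,I-2,II-1,II-2,III-1,III-2,III-3]: 148 consistent
V/I-1 ? ·: vv|Vv|VV
V/I-2 aff ·: Vv|VV
V/II-1 aff I-1×I-2: Vv|VV
V/II-2 aff ·: Vv|VV
V/III-1 ? II-1×II-2: vv|Vv|VV
V/III-2 aff II-1×II-2: Vv|VV
V/III-3 aff II-1×II-2: Vv|VV
⇒ V over [I-1,I-2,II-1,II-2,III-1,III-2,III-3]: 136 consistent

II-1 ∈ {Nn PP VV, Nn PP Vv, Nn Pp VV, Nn Pp Vv}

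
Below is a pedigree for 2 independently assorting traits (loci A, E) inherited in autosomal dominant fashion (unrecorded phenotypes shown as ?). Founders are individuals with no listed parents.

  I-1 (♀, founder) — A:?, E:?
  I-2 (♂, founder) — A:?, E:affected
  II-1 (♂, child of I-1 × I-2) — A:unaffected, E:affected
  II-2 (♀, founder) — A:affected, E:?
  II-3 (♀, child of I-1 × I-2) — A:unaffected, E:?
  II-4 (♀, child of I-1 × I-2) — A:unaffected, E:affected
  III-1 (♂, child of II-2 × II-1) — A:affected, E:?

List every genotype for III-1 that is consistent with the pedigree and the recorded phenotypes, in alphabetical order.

III-1 ∈ {Aa EE, Aa Ee, Aa ee}

A/I-1 ? ·: aa|Aa
A/I-2 ? ·: aa|Aa
A/II-1 un I-1×I-2: aa
A/II-2 aff ·: Aa|AA
A/II-3 un I-1×I-2: aa
A/II-4 un I-1×I-2: aa
A/III-1 aff II-2×II-1: Aa
⇒ A over [I-1,I-2,II-1,II-2,II-3,II-4,III-1]: 8 consistent
E/I-1 ? ·: ee|Ee|EE
E/I-2 aff ·: Ee|EE
E/II-1 aff I-1×I-2: Ee|EE
E/II-2 ? ·: ee|Ee|EE
E/II-3 ? I-1×I-2: ee|Ee|EE
E/II-4 aff I-1×I-2: Ee|EE
E/III-1 ? II-2×II-1: ee|Ee|EE
⇒ E over [I-1,I-2,II-1,II-2,II-3,II-4,III-1]: 179 consistent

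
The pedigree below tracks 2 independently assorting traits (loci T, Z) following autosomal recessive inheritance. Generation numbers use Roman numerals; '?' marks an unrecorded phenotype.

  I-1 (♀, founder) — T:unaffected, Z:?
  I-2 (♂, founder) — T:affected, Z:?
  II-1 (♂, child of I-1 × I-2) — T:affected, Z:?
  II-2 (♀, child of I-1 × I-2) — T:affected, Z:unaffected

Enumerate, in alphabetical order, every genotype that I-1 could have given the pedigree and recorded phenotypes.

T/I-1 un ·: Tt
T/I-2 aff ·: tt
T/II-1 aff I-1×I-2: tt
T/II-2 aff I-1×I-2: tt
⇒ T over [I-1,I-2,II-1,II-2]: 1 consistent
Z/I-1 ? ·: ZZ|Zz|zz
Z/I-2 ? ·: ZZ|Zz|zz
Z/II-1 ? I-1×I-2: ZZ|Zz|zz
Z/II-2 un I-1×I-2: ZZ|Zz
⇒ Z over [I-1,I-2,II-1,II-2]: 21 consistent

I-1 ∈ {Tt ZZ, Tt Zz, Tt zz}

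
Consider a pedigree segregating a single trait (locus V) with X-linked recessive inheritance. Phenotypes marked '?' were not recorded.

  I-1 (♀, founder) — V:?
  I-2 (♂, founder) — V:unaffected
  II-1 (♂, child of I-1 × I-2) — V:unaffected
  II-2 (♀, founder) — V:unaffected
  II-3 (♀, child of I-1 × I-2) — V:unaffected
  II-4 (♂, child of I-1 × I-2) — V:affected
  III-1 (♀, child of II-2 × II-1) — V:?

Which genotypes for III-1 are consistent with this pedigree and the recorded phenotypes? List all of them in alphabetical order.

III-1 ∈ {X^VX^V, X^VX^v}

V/I-1 ? ·: X^VX^v
V/I-2 un ·: X^VY
V/II-1 un I-1×I-2: X^VY
V/II-2 un ·: X^VX^V|X^VX^v
V/II-3 un I-1×I-2: X^VX^V|X^VX^v
V/II-4 aff I-1×I-2: X^vY
V/III-1 ? II-2×II-1: X^VX^V|X^VX^v
⇒ V over [I-1,I-2,II-1,II-2,II-3,II-4,III-1]: 6 consistent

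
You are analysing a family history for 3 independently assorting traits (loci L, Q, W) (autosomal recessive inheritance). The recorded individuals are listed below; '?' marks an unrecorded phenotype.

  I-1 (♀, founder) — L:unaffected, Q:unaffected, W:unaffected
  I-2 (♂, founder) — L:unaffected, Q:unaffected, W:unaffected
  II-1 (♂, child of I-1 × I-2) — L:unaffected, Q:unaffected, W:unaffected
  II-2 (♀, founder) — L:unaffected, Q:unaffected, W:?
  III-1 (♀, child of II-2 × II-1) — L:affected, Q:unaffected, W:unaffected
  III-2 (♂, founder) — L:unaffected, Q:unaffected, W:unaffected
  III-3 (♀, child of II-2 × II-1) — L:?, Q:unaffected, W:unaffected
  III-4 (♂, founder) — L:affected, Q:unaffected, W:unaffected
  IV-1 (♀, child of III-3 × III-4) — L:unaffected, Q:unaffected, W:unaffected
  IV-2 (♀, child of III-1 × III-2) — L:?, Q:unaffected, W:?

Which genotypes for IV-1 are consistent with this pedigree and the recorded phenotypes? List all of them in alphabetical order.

IV-1 ∈ {Ll QQ WW, Ll QQ Ww, Ll Qq WW, Ll Qq Ww}

L/I-1 un ·: LL|Ll
L/I-2 un ·: LL|Ll
L/II-1 un I-1×I-2: Ll
L/II-2 un ·: Ll
L/III-1 aff II-2×II-1: ll
L/III-2 un ·: LL|Ll
L/III-3 ? II-2×II-1: LL|Ll
L/III-4 aff ·: ll
L/IV-1 un III-3×III-4: Ll
L/IV-2 ? III-1×III-2: Ll|ll
⇒ L over [I-1,I-2,II-1,II-2,III-1,III-2,III-3,III-4,IV-1,IV-2]: 18 consistent
Q/I-1 un ·: QQ|Qq
Q/I-2 un ·: QQ|Qq
Q/II-1 un I-1×I-2: QQ|Qq
Q/II-2 un ·: QQ|Qq
Q/III-1 un II-2×II-1: QQ|Qq
Q/III-2 un ·: QQ|Qq
Q/III-3 un II-2×II-1: QQ|Qq
Q/III-4 un ·: QQ|Qq
Q/IV-1 un III-3×III-4: QQ|Qq
Q/IV-2 un III-1×III-2: QQ|Qq
⇒ Q over [I-1,I-2,II-1,II-2,III-1,III-2,III-3,III-4,IV-1,IV-2]: 526 consistent
W/I-1 un ·: WW|Ww
W/I-2 un ·: WW|Ww
W/II-1 un I-1×I-2: WW|Ww
W/II-2 ? ·: WW|Ww|ww
W/III-1 un II-2×II-1: WW|Ww
W/III-2 un ·: WW|Ww
W/III-3 un II-2×II-1: WW|Ww
W/III-4 un ·: WW|Ww
W/IV-1 un III-3×III-4: WW|Ww
W/IV-2 ? III-1×III-2: WW|Ww|ww
⇒ W over [I-1,I-2,II-1,II-2,III-1,III-2,III-3,III-4,IV-1,IV-2]: 736 consistent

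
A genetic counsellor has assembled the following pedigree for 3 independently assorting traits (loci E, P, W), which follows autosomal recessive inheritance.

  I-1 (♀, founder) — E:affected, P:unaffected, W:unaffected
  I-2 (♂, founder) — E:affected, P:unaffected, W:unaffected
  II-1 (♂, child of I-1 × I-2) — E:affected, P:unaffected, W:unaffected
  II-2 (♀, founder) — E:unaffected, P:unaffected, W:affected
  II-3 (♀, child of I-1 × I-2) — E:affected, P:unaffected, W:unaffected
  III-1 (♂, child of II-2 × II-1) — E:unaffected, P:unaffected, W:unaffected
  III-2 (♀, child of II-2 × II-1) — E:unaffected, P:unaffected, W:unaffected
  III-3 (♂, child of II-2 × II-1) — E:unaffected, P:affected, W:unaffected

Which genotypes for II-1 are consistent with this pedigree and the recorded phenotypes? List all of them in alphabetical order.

II-1 ∈ {ee Pp WW, ee Pp Ww}

E/I-1 aff ·: ee
E/I-2 aff ·: ee
E/II-1 aff I-1×I-2: ee
E/II-2 un ·: EE|Ee
E/II-3 aff I-1×I-2: ee
E/III-1 un II-2×II-1: Ee
E/III-2 un II-2×II-1: Ee
E/III-3 un II-2×II-1: Ee
⇒ E over [I-1,I-2,II-1,II-2,II-3,III-1,III-2,III-3]: 2 consistent
P/I-1 un ·: PP|Pp
P/I-2 un ·: PP|Pp
P/II-1 un I-1×I-2: Pp
P/II-2 un ·: Pp
P/II-3 un I-1×I-2: PP|Pp
P/III-1 un II-2×II-1: PP|Pp
P/III-2 un II-2×II-1: PP|Pp
P/III-3 aff II-2×II-1: pp
⇒ P over [I-1,I-2,II-1,II-2,II-3,III-1,III-2,III-3]: 24 consistent
W/I-1 un ·: WW|Ww
W/I-2 un ·: WW|Ww
W/II-1 un I-1×I-2: WW|Ww
W/II-2 aff ·: ww
W/II-3 un I-1×I-2: WW|Ww
W/III-1 un II-2×II-1: Ww
W/III-2 un II-2×II-1: Ww
W/III-3 un II-2×II-1: Ww
⇒ W over [I-1,I-2,II-1,II-2,II-3,III-1,III-2,III-3]: 13 consistent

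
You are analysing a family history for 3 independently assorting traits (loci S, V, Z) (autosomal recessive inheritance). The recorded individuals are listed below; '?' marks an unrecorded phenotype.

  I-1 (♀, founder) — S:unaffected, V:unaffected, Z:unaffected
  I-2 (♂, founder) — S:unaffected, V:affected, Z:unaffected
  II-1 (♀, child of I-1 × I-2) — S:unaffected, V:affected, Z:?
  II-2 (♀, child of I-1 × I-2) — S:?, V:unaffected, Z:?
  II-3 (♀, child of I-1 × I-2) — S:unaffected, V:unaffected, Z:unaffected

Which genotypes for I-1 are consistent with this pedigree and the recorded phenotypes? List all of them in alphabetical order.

S/I-1 un ·: SS|Ss
S/I-2 un ·: SS|Ss
S/II-1 un I-1×I-2: SS|Ss
S/II-2 ? I-1×I-2: SS|Ss|ss
S/II-3 un I-1×I-2: SS|Ss
⇒ S over [I-1,I-2,II-1,II-2,II-3]: 29 consistent
V/I-1 un ·: Vv
V/I-2 aff ·: vv
V/II-1 aff I-1×I-2: vv
V/II-2 un I-1×I-2: Vv
V/II-3 un I-1×I-2: Vv
⇒ V over [I-1,I-2,II-1,II-2,II-3]: 1 consistent
Z/I-1 un ·: ZZ|Zz
Z/I-2 un ·: ZZ|Zz
Z/II-1 ? I-1×I-2: ZZ|Zz|zz
Z/II-2 ? I-1×I-2: ZZ|Zz|zz
Z/II-3 un I-1×I-2: ZZ|Zz
⇒ Z over [I-1,I-2,II-1,II-2,II-3]: 35 consistent

I-1 ∈ {SS Vv ZZ, SS Vv Zz, Ss Vv ZZ, Ss Vv Zz}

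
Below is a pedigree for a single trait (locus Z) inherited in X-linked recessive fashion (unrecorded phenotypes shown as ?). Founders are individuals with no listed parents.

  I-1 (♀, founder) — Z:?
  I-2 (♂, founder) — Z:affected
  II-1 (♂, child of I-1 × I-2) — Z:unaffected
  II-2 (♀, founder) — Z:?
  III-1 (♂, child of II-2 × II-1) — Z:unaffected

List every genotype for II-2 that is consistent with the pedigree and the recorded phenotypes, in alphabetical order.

Z/I-1 ? ·: X^ZX^Z|X^ZX^z
Z/I-2 aff ·: X^zY
Z/II-1 un I-1×I-2: X^ZY
Z/II-2 ? ·: X^ZX^Z|X^ZX^z
Z/III-1 un II-2×II-1: X^ZY
⇒ Z over [I-1,I-2,II-1,II-2,III-1]: 4 consistent

II-2 ∈ {X^ZX^Z, X^ZX^z}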